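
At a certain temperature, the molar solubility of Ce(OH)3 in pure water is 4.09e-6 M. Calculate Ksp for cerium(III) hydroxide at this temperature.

Ksp = 7.56e-21

Ce(OH)3(s) <=> Ce^3+(aq) + 3 OH^-(aq)
For each mole of Ce(OH)3 that dissolves: [Ce^3+] = s, [OH^-] = 3s.
Ksp = [Ce^3+][OH^-]^3
Ksp = s(3s)^3 = 27s^4
Ksp = 27 × (4.09 x 10^-6)^4 = 7.56 x 10^-21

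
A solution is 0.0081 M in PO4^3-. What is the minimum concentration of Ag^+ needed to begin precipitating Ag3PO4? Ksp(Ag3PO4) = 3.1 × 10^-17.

Ag3PO4(s) ⇌ 3 Ag^+ + PO4^3-
Ksp = [Ag^+]^3[PO4^3-]
Precipitation begins when Q = Ksp. With [PO4^3-] = 0.0081 M:
3.1 × 10^-17 = (0.0081) × [Ag^+]^3
[Ag^+] = (3.1 × 10^-17 / 8.1 x 10^-3)^(1/3) = 1.6 × 10^-5 M

1.6e-5 M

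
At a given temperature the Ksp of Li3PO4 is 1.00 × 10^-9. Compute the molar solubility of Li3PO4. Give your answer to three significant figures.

Li3PO4(s) ⇌ 3 Li^+ + PO4^3-
Ksp = [Li^+]^3[PO4^3-]
Let s = molar solubility. Then [Li^+] = 3s and [PO4^3-] = s.
So Ksp = (3s)^3 × s = 27s^4
Solving, s = (1.00 × 10^-9/27)^(1/4) = 2.47 x 10^-3 M

s ≈ 2.47 x 10^-3 M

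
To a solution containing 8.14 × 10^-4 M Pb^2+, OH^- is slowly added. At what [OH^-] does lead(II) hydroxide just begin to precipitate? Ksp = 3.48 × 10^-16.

6.54 x 10^-7 M

Pb(OH)2(s) ⇌ Pb^2+(aq) + 2 OH^-(aq)
Ksp = [Pb^2+][OH^-]^2
Precipitation begins when Q = Ksp. With [Pb^2+] = 8.14 × 10^-4 M:
3.48 × 10^-16 = (8.14 × 10^-4) × [OH^-]^2
[OH^-] = (3.48 × 10^-16 / 8.14 × 10^-4)^(1/2) = 6.54 x 10^-7 M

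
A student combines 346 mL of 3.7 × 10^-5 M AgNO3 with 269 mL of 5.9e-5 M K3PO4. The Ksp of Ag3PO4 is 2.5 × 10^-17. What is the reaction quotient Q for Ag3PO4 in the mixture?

Q ≈ 2.3e-19

Total volume = 346 + 269 = 615 mL.
[Ag^+] = 3.7 × 10^-5 × (346/615) = 2.08 x 10^-5 M
[PO4^3-] = 5.9 x 10^-5 × (269/615) = 2.58 x 10^-5 M
Ag3PO4(s) <=> 3 Ag^+ + PO4^3-, so Q = [Ag^+]^3[PO4^3-]
Q = (2.08 x 10^-5)^3(2.58 x 10^-5) = 2.3 x 10^-19
Q < Ksp, so no precipitate of Ag3PO4 forms.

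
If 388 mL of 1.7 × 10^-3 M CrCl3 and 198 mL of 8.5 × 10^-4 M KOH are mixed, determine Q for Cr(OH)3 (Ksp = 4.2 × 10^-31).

Q = 2.7 x 10^-14

Total volume = 388 + 198 = 586 mL.
[Cr^3+] = 1.7 x 10^-3 × (388/586) = 1.13 × 10^-3 M
[OH^-] = 8.5 × 10^-4 × (198/586) = 2.87 x 10^-4 M
Cr(OH)3(s) ⇌ Cr^3+ + 3 OH^-, so Q = [Cr^3+][OH^-]^3
Q = (1.13 x 10^-3)(2.87 × 10^-4)^3 = 2.7 x 10^-14
Q > Ksp, so Cr(OH)3 will precipitate.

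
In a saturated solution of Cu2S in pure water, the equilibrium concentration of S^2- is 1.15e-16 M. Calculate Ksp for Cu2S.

6.08 × 10^-48

Cu2S(s) <=> 2 Cu^+ + S^2-
Stoichiometry gives [Cu^+] = (2/1)[S^2-] = 2.300 x 10^-16 M.
Ksp = [Cu^+]^2[S^2-]
Ksp = (2.300 x 10^-16)^2 × 1.15 x 10^-16 = 6.08 × 10^-48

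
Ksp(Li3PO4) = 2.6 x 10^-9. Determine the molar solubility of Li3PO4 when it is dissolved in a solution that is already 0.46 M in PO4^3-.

s = 5.9 × 10^-4 M

Li3PO4(s) ⇌ 3 Li^+(aq) + PO4^3-(aq)
Ksp = [Li^+]^3[PO4^3-]
If s mol/L dissolves here, [Li^+] = 3s, [PO4^3-] = 0.46 + s ≈ 0.46 (Ksp is small, so little additional dissolves).
Ksp ≈ (3s)^3 × 0.46
s = 5.9 × 10^-4 M
Check: s = 5.9 × 10^-4 ≪ 0.46, so the approximation is valid.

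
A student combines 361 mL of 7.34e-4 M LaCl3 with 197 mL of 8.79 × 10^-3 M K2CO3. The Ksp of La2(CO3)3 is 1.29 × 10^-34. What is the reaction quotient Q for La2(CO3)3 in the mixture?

6.74 × 10^-15

Total volume = 361 + 197 = 558 mL.
[La^3+] = 7.34 × 10^-4 × (361/558) = 4.749 × 10^-4 M
[CO3^2-] = 8.79 × 10^-3 × (197/558) = 3.103 × 10^-3 M
La2(CO3)3(s) ⇌ 2 La^3+(aq) + 3 CO3^2-(aq), so Q = [La^3+]^2[CO3^2-]^3
Q = (4.749 × 10^-4)^2(3.103 x 10^-3)^3 = 6.74 × 10^-15
Q > Ksp, so La2(CO3)3 will precipitate.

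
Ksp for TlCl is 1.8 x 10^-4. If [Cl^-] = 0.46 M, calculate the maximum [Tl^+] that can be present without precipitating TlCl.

TlCl(s) ⇌ Tl^+ + Cl^-
Ksp = [Tl^+][Cl^-]
Precipitation begins when Q = Ksp. With [Cl^-] = 0.46 M:
1.8 x 10^-4 = (0.46) × [Tl^+]
[Tl^+] = (1.8 x 10^-4 / 4.6 × 10^-1) = 3.9 × 10^-4 M

[Tl^+] ≈ 3.9 × 10^-4 M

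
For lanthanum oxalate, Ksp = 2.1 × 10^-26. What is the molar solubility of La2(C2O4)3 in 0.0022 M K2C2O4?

La2(C2O4)3(s) ⇌ 2 La^3+(aq) + 3 C2O4^2-(aq)
Ksp = [La^3+]^2[C2O4^2-]^3
If s mol/L dissolves here, [La^3+] = 2s, [C2O4^2-] = 0.0022 + 3s ≈ 0.0022 (since C2O4^2- from K2C2O4 dominates).
Ksp ≈ (2s)^2 × (0.0022)^3
s = 7.0 × 10^-10 M
Check: 3s = 2.1 × 10^-9 ≪ 0.0022, so the approximation is valid.

7.0 × 10^-10 M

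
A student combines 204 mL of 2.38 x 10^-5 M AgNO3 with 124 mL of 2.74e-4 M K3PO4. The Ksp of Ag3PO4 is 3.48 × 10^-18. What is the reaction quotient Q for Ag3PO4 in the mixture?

Q ≈ 3.36 x 10^-19

Total volume = 204 + 124 = 328 mL.
[Ag^+] = 2.38 × 10^-5 × (204/328) = 1.480 × 10^-5 M
[PO4^3-] = 2.74 x 10^-4 × (124/328) = 1.036 × 10^-4 M
Ag3PO4(s) ⇌ 3 Ag^+(aq) + PO4^3-(aq), so Q = [Ag^+]^3[PO4^3-]
Q = (1.480 × 10^-5)^3(1.036 × 10^-4) = 3.36 × 10^-19
Q < Ksp, so no precipitate of Ag3PO4 forms.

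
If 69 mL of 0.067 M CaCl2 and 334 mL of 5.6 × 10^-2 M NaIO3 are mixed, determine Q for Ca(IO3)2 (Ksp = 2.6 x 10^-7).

Total volume = 69 + 334 = 403 mL.
[Ca^2+] = 6.7 × 10^-2 × (69/403) = 1.15 × 10^-2 M
[IO3^-] = 5.6 × 10^-2 × (334/403) = 4.64 × 10^-2 M
Ca(IO3)2(s) ⇌ Ca^2+ + 2 IO3^-, so Q = [Ca^2+][IO3^-]^2
Q = (1.15 × 10^-2)(4.64 x 10^-2)^2 = 2.5 x 10^-5
Q > Ksp, so Ca(IO3)2 will precipitate.

Q ≈ 2.5e-5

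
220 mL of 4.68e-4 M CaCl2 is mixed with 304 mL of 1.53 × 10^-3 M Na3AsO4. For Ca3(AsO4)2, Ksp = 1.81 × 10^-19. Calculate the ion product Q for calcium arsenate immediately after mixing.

Total volume = 220 + 304 = 524 mL.
[Ca^2+] = 4.68 × 10^-4 × (220/524) = 1.965 × 10^-4 M
[AsO4^3-] = 1.53 x 10^-3 × (304/524) = 8.876 × 10^-4 M
Ca3(AsO4)2(s) <=> 3 Ca^2+(aq) + 2 AsO4^3-(aq), so Q = [Ca^2+]^3[AsO4^3-]^2
Q = (1.965 × 10^-4)^3(8.876 × 10^-4)^2 = 5.98 x 10^-18
Q > Ksp, so Ca3(AsO4)2 will precipitate.

Q = 5.98e-18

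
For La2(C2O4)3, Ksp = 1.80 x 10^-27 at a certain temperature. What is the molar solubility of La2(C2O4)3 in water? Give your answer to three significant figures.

s ≈ 1.76e-6 M

La2(C2O4)3(s) <=> 2 La^3+ + 3 C2O4^2-
Ksp = [La^3+]^2[C2O4^2-]^3
For each mole of La2(C2O4)3 that dissolves: [La^3+] = 2s, [C2O4^2-] = 3s.
Ksp = (2s)^2(3s)^3 = 108s^5
Solving, s = (1.80 x 10^-27/108)^(1/5) = 1.76 × 10^-6 M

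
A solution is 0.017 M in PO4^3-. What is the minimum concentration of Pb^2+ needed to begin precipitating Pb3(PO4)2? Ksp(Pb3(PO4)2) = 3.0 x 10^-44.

4.7 × 10^-14 M

Pb3(PO4)2(s) <=> 3 Pb^2+ + 2 PO4^3-
Ksp = [Pb^2+]^3[PO4^3-]^2
Precipitation begins when Q = Ksp. With [PO4^3-] = 0.017 M:
3.0 x 10^-44 = (0.017)^2 × [Pb^2+]^3
[Pb^2+] = (3.0 x 10^-44 / 2.89 x 10^-4)^(1/3) = 4.7 x 10^-14 M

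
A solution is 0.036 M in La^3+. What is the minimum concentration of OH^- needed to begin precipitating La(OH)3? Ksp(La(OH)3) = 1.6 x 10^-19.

1.6e-6 M

La(OH)3(s) ⇌ La^3+(aq) + 3 OH^-(aq)
Ksp = [La^3+][OH^-]^3
Precipitation begins when Q = Ksp. With [La^3+] = 0.036 M:
1.6 x 10^-19 = (0.036) × [OH^-]^3
[OH^-] = (1.6 x 10^-19 / 3.6 × 10^-2)^(1/3) = 1.6 x 10^-6 M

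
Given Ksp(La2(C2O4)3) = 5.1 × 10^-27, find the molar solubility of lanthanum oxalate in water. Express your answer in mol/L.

La2(C2O4)3(s) <=> 2 La^3+ + 3 C2O4^2-
Ksp = [La^3+]^2[C2O4^2-]^3
Let s = molar solubility. Then [La^3+] = 2s and [C2O4^2-] = 3s.
Ksp = (2s)^2(3s)^3 = 108s^5
s^5 = 5.1 × 10^-27 / 108, so s = 2.2 × 10^-6 M

s ≈ 2.2 × 10^-6 M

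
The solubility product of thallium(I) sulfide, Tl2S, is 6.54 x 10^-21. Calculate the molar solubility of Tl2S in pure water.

Tl2S(s) ⇌ 2 Tl^+(aq) + S^2-(aq)
Ksp = [Tl^+]^2[S^2-]
Let s = molar solubility. Then [Tl^+] = 2s and [S^2-] = s.
Ksp = (2s)^2s = 4s^3
Solving, s = (6.54 x 10^-21/4)^(1/3) = 1.18 x 10^-7 M

1.18e-7 M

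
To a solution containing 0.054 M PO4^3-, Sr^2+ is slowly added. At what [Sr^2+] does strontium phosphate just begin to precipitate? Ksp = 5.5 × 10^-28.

Sr3(PO4)2(s) ⇌ 3 Sr^2+ + 2 PO4^3-
Ksp = [Sr^2+]^3[PO4^3-]^2
Precipitation begins when Q = Ksp. With [PO4^3-] = 0.054 M:
5.5 × 10^-28 = (0.054)^2 × [Sr^2+]^3
[Sr^2+] = (5.5 × 10^-28 / 2.92 × 10^-3)^(1/3) = 5.7 × 10^-9 M

[Sr^2+] = 5.7 x 10^-9 M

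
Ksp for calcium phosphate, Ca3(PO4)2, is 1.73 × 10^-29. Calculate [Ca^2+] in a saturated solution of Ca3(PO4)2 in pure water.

2.08 × 10^-6 M

Ca3(PO4)2(s) <=> 3 Ca^2+ + 2 PO4^3-
Ksp = [Ca^2+]^3[PO4^3-]^2
For each mole of Ca3(PO4)2 that dissolves: [Ca^2+] = 3s, [PO4^3-] = 2s.
Substituting: Ksp = (3s)^3(2s)^2 = 108s^5
s^5 = 1.73 × 10^-29 / 108, so s = 6.933 × 10^-7 M
[Ca^2+] = 3s = 2.08 x 10^-6 M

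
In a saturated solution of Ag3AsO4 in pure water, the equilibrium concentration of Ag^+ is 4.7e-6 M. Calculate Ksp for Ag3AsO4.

Ag3AsO4(s) <=> 3 Ag^+(aq) + AsO4^3-(aq)
Stoichiometry gives [AsO4^3-] = (1/3)[Ag^+] = 1.57 × 10^-6 M.
Ksp = [Ag^+]^3[AsO4^3-]
Ksp = (4.7 × 10^-6)^3 × 1.57 x 10^-6 = 1.6 × 10^-22

Ksp ≈ 1.6 × 10^-22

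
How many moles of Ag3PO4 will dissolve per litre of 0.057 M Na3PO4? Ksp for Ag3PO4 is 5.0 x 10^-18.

s ≈ 1.5e-6 M

Ag3PO4(s) <=> 3 Ag^+(aq) + PO4^3-(aq)
Ksp = [Ag^+]^3[PO4^3-]
If s mol/L dissolves here, [Ag^+] = 3s, [PO4^3-] = 0.057 + s ≈ 0.057 (Ksp is small, so little additional dissolves).
Ksp ≈ (3s)^3 × 0.057
s = 1.5 x 10^-6 M
Check: s = 1.5 × 10^-6 ≪ 0.057, so the approximation is valid.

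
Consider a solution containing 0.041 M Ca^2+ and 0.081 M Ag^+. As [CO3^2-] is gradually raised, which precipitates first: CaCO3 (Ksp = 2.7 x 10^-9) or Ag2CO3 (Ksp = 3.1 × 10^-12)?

Each salt begins to precipitate when Q = Ksp, i.e. when [CO3^2-] reaches its threshold.
For CaCO3: 2.7 x 10^-9 = 0.041 × [CO3^2-]  ⇒  [CO3^2-] = 6.6 × 10^-8 M.
For Ag2CO3: 3.1 × 10^-12 = (0.081)^2 × [CO3^2-]  ⇒  [CO3^2-] = 4.7 x 10^-10 M.
The salt with the lower threshold [CO3^2-] precipitates first: Ag2CO3.

Ag2CO3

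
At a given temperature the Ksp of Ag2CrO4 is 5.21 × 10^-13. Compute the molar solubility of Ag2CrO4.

Ag2CrO4(s) <=> 2 Ag^+ + CrO4^2-
Ksp = [Ag^+]^2[CrO4^2-]
If s mol/L of Ag2CrO4 dissolves, [Ag^+] = 2s and [CrO4^2-] = s.
Substituting: Ksp = (2s)^2s = 4s^3
s = (5.21 × 10^-13 / 4)^(1/3) = 5.07 × 10^-5 M

s ≈ 5.07 × 10^-5 M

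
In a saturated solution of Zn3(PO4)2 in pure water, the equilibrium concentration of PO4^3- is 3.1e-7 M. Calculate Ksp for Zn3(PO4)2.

Zn3(PO4)2(s) ⇌ 3 Zn^2+(aq) + 2 PO4^3-(aq)
Stoichiometry gives [Zn^2+] = (3/2)[PO4^3-] = 4.65 × 10^-7 M.
Ksp = [Zn^2+]^3[PO4^3-]^2
Ksp = (4.65 × 10^-7)^3 × (3.1 x 10^-7)^2 = 9.7 x 10^-33

Ksp = 9.7 × 10^-33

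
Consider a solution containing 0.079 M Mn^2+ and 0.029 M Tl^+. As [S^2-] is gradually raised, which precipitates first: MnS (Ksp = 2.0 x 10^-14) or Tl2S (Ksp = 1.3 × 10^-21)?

Each salt begins to precipitate when Q = Ksp, i.e. when [S^2-] reaches its threshold.
For MnS: 2.0 x 10^-14 = 0.079 × [S^2-]  ⇒  [S^2-] = 2.5 x 10^-13 M.
For Tl2S: 1.3 × 10^-21 = (0.029)^2 × [S^2-]  ⇒  [S^2-] = 1.5 x 10^-18 M.
The salt with the lower threshold [S^2-] precipitates first: Tl2S.

Tl2S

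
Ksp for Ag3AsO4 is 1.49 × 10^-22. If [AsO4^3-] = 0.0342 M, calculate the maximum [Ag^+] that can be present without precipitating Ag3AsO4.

Ag3AsO4(s) ⇌ 3 Ag^+ + AsO4^3-
Ksp = [Ag^+]^3[AsO4^3-]
Precipitation begins when Q = Ksp. With [AsO4^3-] = 0.0342 M:
1.49 × 10^-22 = (0.0342) × [Ag^+]^3
[Ag^+] = (1.49 × 10^-22 / 3.42 × 10^-2)^(1/3) = 1.63 x 10^-7 M

[Ag^+] ≈ 1.63 × 10^-7 M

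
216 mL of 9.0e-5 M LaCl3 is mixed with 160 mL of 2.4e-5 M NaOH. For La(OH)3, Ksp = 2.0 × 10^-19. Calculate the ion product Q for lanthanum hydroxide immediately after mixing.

Total volume = 216 + 160 = 376 mL.
[La^3+] = 9.0 × 10^-5 × (216/376) = 5.17 × 10^-5 M
[OH^-] = 2.4 × 10^-5 × (160/376) = 1.02 × 10^-5 M
La(OH)3(s) <=> La^3+(aq) + 3 OH^-(aq), so Q = [La^3+][OH^-]^3
Q = (5.17 x 10^-5)(1.02 x 10^-5)^3 = 5.5 x 10^-20
Q < Ksp, so no precipitate of La(OH)3 forms.

Q ≈ 5.5e-20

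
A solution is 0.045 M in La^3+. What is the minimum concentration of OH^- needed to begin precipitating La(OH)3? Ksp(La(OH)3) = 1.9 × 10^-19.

La(OH)3(s) ⇌ La^3+ + 3 OH^-
Ksp = [La^3+][OH^-]^3
Precipitation begins when Q = Ksp. With [La^3+] = 0.045 M:
1.9 × 10^-19 = (0.045) × [OH^-]^3
[OH^-] = (1.9 × 10^-19 / 4.5 × 10^-2)^(1/3) = 1.6 x 10^-6 M

[OH^-] = 1.6 × 10^-6 M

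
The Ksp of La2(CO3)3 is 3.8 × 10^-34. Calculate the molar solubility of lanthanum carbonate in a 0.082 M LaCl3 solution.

1.3 × 10^-11 M

La2(CO3)3(s) ⇌ 2 La^3+ + 3 CO3^2-
Ksp = [La^3+]^2[CO3^2-]^3
Let s be the molar solubility in this solution. [La^3+] = 0.082 + 2s ≈ 0.082, [CO3^2-] = 3s (common-ion effect: La^3+ is already 0.082 M).
Ksp ≈ (0.082)^2 × (3s)^3
s = 1.3 x 10^-11 M
Check: 2s = 2.6 × 10^-11 ≪ 0.082, so the approximation is valid.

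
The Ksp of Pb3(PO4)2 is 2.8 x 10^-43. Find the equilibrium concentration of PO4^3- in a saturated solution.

Pb3(PO4)2(s) ⇌ 3 Pb^2+ + 2 PO4^3-
Ksp = [Pb^2+]^3[PO4^3-]^2
For each mole of Pb3(PO4)2 that dissolves: [Pb^2+] = 3s, [PO4^3-] = 2s.
So Ksp = (3s)^3 × (2s)^2 = 108s^5
s^5 = 2.8 x 10^-43 / 108, so s = 1.21 x 10^-9 M
[PO4^3-] = 2s = 2.4 × 10^-9 M

[PO4^3-] = 2.4 × 10^-9 M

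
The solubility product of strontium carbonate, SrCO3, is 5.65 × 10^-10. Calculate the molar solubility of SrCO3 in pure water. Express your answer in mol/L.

2.38e-5 M

SrCO3(s) <=> Sr^2+ + CO3^2-
Ksp = [Sr^2+][CO3^2-]
With molar solubility s: [Sr^2+] = s, [CO3^2-] = s.
Ksp = s^2
s = √(5.65 × 10^-10) = 2.38 × 10^-5 M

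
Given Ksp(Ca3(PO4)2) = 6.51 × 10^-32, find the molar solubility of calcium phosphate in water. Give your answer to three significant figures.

s = 2.27 × 10^-7 M

Ca3(PO4)2(s) ⇌ 3 Ca^2+ + 2 PO4^3-
Ksp = [Ca^2+]^3[PO4^3-]^2
Let s = molar solubility. Then [Ca^2+] = 3s and [PO4^3-] = 2s.
Ksp = (3s)^3(2s)^2 = 108s^5
s^5 = 6.51 × 10^-32 / 108, so s = 2.27 × 10^-7 M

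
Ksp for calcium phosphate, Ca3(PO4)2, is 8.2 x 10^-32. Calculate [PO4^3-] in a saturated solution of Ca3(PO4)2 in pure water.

Ca3(PO4)2(s) ⇌ 3 Ca^2+(aq) + 2 PO4^3-(aq)
Ksp = [Ca^2+]^3[PO4^3-]^2
Let s = molar solubility. Then [Ca^2+] = 3s and [PO4^3-] = 2s.
Substituting: Ksp = (3s)^3(2s)^2 = 108s^5
Solving, s = (8.2 x 10^-32/108)^(1/5) = 2.38 x 10^-7 M
[PO4^3-] = 2s = 4.8 × 10^-7 M

[PO4^3-] = 4.8e-7 M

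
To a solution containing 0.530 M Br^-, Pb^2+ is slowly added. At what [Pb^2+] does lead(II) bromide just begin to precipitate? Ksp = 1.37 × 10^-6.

[Pb^2+] ≈ 4.88 x 10^-6 M

PbBr2(s) ⇌ Pb^2+ + 2 Br^-
Ksp = [Pb^2+][Br^-]^2
Precipitation begins when Q = Ksp. With [Br^-] = 0.530 M:
1.37 × 10^-6 = (0.530)^2 × [Pb^2+]
[Pb^2+] = (1.37 × 10^-6 / 2.809 x 10^-1) = 4.88 × 10^-6 M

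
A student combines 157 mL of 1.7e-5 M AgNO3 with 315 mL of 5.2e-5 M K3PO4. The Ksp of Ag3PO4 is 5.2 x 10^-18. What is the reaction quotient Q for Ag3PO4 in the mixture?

Q = 6.3 x 10^-21

Total volume = 157 + 315 = 472 mL.
[Ag^+] = 1.7 × 10^-5 × (157/472) = 5.65 × 10^-6 M
[PO4^3-] = 5.2 x 10^-5 × (315/472) = 3.47 x 10^-5 M
Ag3PO4(s) ⇌ 3 Ag^+(aq) + PO4^3-(aq), so Q = [Ag^+]^3[PO4^3-]
Q = (5.65 x 10^-6)^3(3.47 × 10^-5) = 6.3 x 10^-21
Q < Ksp, so no precipitate of Ag3PO4 forms.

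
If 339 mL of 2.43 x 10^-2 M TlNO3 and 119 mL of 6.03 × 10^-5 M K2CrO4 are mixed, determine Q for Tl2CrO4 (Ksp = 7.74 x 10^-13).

Q ≈ 5.07 × 10^-9

Total volume = 339 + 119 = 458 mL.
[Tl^+] = 2.43 × 10^-2 × (339/458) = 1.799 × 10^-2 M
[CrO4^2-] = 6.03 x 10^-5 × (119/458) = 1.567 × 10^-5 M
Tl2CrO4(s) ⇌ 2 Tl^+ + CrO4^2-, so Q = [Tl^+]^2[CrO4^2-]
Q = (1.799 x 10^-2)^2(1.567 × 10^-5) = 5.07 x 10^-9
Q > Ksp, so Tl2CrO4 will precipitate.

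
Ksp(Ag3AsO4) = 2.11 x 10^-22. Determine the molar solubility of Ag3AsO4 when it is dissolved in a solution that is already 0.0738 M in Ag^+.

Ag3AsO4(s) ⇌ 3 Ag^+(aq) + AsO4^3-(aq)
Ksp = [Ag^+]^3[AsO4^3-]
Let s be the molar solubility in this solution. [Ag^+] = 0.0738 + 3s ≈ 0.0738, [AsO4^3-] = s (since the Ag^+ already present dominates).
Ksp ≈ (0.0738)^3 × s
s = 5.25 × 10^-19 M
Check: 3s = 1.6 × 10^-18 ≪ 0.0738, so the approximation is valid.

s = 5.25e-19 M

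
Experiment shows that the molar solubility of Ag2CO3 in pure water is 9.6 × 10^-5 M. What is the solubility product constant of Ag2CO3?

Ag2CO3(s) <=> 2 Ag^+(aq) + CO3^2-(aq)
For each mole of Ag2CO3 that dissolves: [Ag^+] = 2s, [CO3^2-] = s.
Ksp = [Ag^+]^2[CO3^2-]
So Ksp = (2s)^2 × s = 4s^3
Ksp = 4 × (9.6 × 10^-5)^3 = 3.5 × 10^-12

3.5e-12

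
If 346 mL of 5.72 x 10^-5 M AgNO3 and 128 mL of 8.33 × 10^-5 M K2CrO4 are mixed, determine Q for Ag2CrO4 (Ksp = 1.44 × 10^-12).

Total volume = 346 + 128 = 474 mL.
[Ag^+] = 5.72 x 10^-5 × (346/474) = 4.175 × 10^-5 M
[CrO4^2-] = 8.33 × 10^-5 × (128/474) = 2.249 x 10^-5 M
Ag2CrO4(s) ⇌ 2 Ag^+ + CrO4^2-, so Q = [Ag^+]^2[CrO4^2-]
Q = (4.175 × 10^-5)^2(2.249 × 10^-5) = 3.92 × 10^-14
Q < Ksp, so no precipitate of Ag2CrO4 forms.

Q ≈ 3.92 × 10^-14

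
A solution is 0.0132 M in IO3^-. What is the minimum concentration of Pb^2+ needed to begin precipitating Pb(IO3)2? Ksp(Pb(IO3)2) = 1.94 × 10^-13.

[Pb^2+] = 1.11 × 10^-9 M

Pb(IO3)2(s) ⇌ Pb^2+(aq) + 2 IO3^-(aq)
Ksp = [Pb^2+][IO3^-]^2
Precipitation begins when Q = Ksp. With [IO3^-] = 0.0132 M:
1.94 × 10^-13 = (0.0132)^2 × [Pb^2+]
[Pb^2+] = (1.94 × 10^-13 / 1.742 × 10^-4) = 1.11 × 10^-9 M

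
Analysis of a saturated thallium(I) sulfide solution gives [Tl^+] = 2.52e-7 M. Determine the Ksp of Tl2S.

Tl2S(s) <=> 2 Tl^+(aq) + S^2-(aq)
Stoichiometry gives [S^2-] = (1/2)[Tl^+] = 1.260 × 10^-7 M.
Ksp = [Tl^+]^2[S^2-]
Ksp = (2.52 × 10^-7)^2 × 1.260 x 10^-7 = 8.00 × 10^-21

Ksp = 8.00e-21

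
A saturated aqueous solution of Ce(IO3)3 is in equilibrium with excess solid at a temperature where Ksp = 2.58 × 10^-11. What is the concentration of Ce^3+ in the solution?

Ce(IO3)3(s) <=> Ce^3+ + 3 IO3^-
Ksp = [Ce^3+][IO3^-]^3
For each mole of Ce(IO3)3 that dissolves: [Ce^3+] = s, [IO3^-] = 3s.
So Ksp = s × (3s)^3 = 27s^4
s^4 = 2.58 × 10^-11 / 27, so s = 9.887 × 10^-4 M
[Ce^3+] = s = 9.89 × 10^-4 M

9.89 x 10^-4 M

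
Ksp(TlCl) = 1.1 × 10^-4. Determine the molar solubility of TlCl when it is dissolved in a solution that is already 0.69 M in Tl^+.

s = 1.6 × 10^-4 M

TlCl(s) ⇌ Tl^+ + Cl^-
Ksp = [Tl^+][Cl^-]
Let s = moles of TlCl that dissolve per litre. [Tl^+] = 0.69 + s ≈ 0.69, [Cl^-] = s (common-ion effect: Tl^+ is already 0.69 M).
Ksp ≈ 0.69 × s
s = 1.6 × 10^-4 M
Check: s = 1.6 × 10^-4 ≪ 0.69, so the approximation is valid.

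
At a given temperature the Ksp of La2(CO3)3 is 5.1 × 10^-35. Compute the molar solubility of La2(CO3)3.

s = 5.4e-8 M

La2(CO3)3(s) <=> 2 La^3+(aq) + 3 CO3^2-(aq)
Ksp = [La^3+]^2[CO3^2-]^3
With molar solubility s: [La^3+] = 2s, [CO3^2-] = 3s.
Ksp = (2s)^2(3s)^3 = 108s^5
Solving, s = (5.1 × 10^-35/108)^(1/5) = 5.4 × 10^-8 M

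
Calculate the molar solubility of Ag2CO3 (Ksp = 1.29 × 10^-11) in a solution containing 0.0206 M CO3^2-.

Ag2CO3(s) ⇌ 2 Ag^+ + CO3^2-
Ksp = [Ag^+]^2[CO3^2-]
If s mol/L dissolves here, [Ag^+] = 2s, [CO3^2-] = 0.0206 + s ≈ 0.0206 (since the CO3^2- already present dominates).
Ksp ≈ (2s)^2 × 0.0206
s = 1.25 × 10^-5 M
Check: s = 1.3 × 10^-5 ≪ 0.0206, so the approximation is valid.

s ≈ 1.25 × 10^-5 M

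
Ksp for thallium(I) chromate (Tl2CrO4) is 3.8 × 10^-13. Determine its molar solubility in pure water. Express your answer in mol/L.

Tl2CrO4(s) ⇌ 2 Tl^+(aq) + CrO4^2-(aq)
Ksp = [Tl^+]^2[CrO4^2-]
For each mole of Tl2CrO4 that dissolves: [Tl^+] = 2s, [CrO4^2-] = s.
Ksp = (2s)^2s = 4s^3
Solving, s = (3.8 × 10^-13/4)^(1/3) = 4.6 × 10^-5 M

4.6e-5 M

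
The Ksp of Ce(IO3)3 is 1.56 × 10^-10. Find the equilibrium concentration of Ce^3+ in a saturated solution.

[Ce^3+] ≈ 1.55 × 10^-3 M

Ce(IO3)3(s) ⇌ Ce^3+(aq) + 3 IO3^-(aq)
Ksp = [Ce^3+][IO3^-]^3
With molar solubility s: [Ce^3+] = s, [IO3^-] = 3s.
So Ksp = s × (3s)^3 = 27s^4
s^4 = 1.56 × 10^-10 / 27, so s = 1.550 × 10^-3 M
[Ce^3+] = s = 1.55 x 10^-3 M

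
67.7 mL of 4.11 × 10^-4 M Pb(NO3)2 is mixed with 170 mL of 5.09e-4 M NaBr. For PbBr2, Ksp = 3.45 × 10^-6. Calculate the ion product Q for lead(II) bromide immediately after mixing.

Total volume = 67.7 + 170 = 237.7 mL.
[Pb^2+] = 4.11 x 10^-4 × (67.7/237.7) = 1.171 × 10^-4 M
[Br^-] = 5.09 × 10^-4 × (170/237.7) = 3.640 × 10^-4 M
PbBr2(s) ⇌ Pb^2+ + 2 Br^-, so Q = [Pb^2+][Br^-]^2
Q = (1.171 x 10^-4)(3.640 × 10^-4)^2 = 1.55 × 10^-11
Q < Ksp, so no precipitate of PbBr2 forms.

1.55 x 10^-11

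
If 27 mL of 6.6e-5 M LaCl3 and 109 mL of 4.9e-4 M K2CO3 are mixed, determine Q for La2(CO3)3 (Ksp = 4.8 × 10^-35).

Total volume = 27 + 109 = 136 mL.
[La^3+] = 6.6 × 10^-5 × (27/136) = 1.31 × 10^-5 M
[CO3^2-] = 4.9 × 10^-4 × (109/136) = 3.93 x 10^-4 M
La2(CO3)3(s) <=> 2 La^3+ + 3 CO3^2-, so Q = [La^3+]^2[CO3^2-]^3
Q = (1.31 × 10^-5)^2(3.93 × 10^-4)^3 = 1.0 × 10^-20
Q > Ksp, so La2(CO3)3 will precipitate.

Q ≈ 1.0 x 10^-20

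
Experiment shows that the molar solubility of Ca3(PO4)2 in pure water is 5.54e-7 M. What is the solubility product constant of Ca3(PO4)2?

5.64e-30

Ca3(PO4)2(s) ⇌ 3 Ca^2+(aq) + 2 PO4^3-(aq)
If s mol/L of Ca3(PO4)2 dissolves, [Ca^2+] = 3s and [PO4^3-] = 2s.
Ksp = [Ca^2+]^3[PO4^3-]^2
Substituting: Ksp = (3s)^3(2s)^2 = 108s^5
With s = 5.54 x 10^-7: Ksp = 5.64 × 10^-30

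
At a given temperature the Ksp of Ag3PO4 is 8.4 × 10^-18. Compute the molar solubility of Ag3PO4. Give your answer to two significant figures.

Ag3PO4(s) ⇌ 3 Ag^+ + PO4^3-
Ksp = [Ag^+]^3[PO4^3-]
For each mole of Ag3PO4 that dissolves: [Ag^+] = 3s, [PO4^3-] = s.
Ksp = (3s)^3s = 27s^4
Solving, s = (8.4 × 10^-18/27)^(1/4) = 2.4 × 10^-5 M

s ≈ 2.4 x 10^-5 M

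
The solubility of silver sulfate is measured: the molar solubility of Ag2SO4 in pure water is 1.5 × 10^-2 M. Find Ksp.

Ag2SO4(s) ⇌ 2 Ag^+(aq) + SO4^2-(aq)
With molar solubility s: [Ag^+] = 2s, [SO4^2-] = s.
Ksp = [Ag^+]^2[SO4^2-]
So Ksp = (2s)^2 × s = 4s^3
Ksp = 4 × (1.5 × 10^-2)^3 = 1.4 × 10^-5

Ksp = 1.4 x 10^-5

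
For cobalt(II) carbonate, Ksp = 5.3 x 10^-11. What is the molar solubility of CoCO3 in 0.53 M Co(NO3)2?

s = 1.0 × 10^-10 M

CoCO3(s) ⇌ Co^2+ + CO3^2-
Ksp = [Co^2+][CO3^2-]
Let s = moles of CoCO3 that dissolve per litre. [Co^2+] = 0.53 + s ≈ 0.53, [CO3^2-] = s (Ksp is small, so little additional dissolves).
Ksp ≈ 0.53 × s
s = 1.0 × 10^-10 M
Check: s = 1.0 × 10^-10 ≪ 0.53, so the approximation is valid.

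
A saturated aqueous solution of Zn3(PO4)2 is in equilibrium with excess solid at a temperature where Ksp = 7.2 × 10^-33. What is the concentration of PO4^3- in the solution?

Zn3(PO4)2(s) ⇌ 3 Zn^2+(aq) + 2 PO4^3-(aq)
Ksp = [Zn^2+]^3[PO4^3-]^2
For each mole of Zn3(PO4)2 that dissolves: [Zn^2+] = 3s, [PO4^3-] = 2s.
So Ksp = (3s)^3 × (2s)^2 = 108s^5
s^5 = 7.2 × 10^-33 / 108, so s = 1.46 × 10^-7 M
[PO4^3-] = 2s = 2.9 x 10^-7 M

[PO4^3-] ≈ 2.9 × 10^-7 M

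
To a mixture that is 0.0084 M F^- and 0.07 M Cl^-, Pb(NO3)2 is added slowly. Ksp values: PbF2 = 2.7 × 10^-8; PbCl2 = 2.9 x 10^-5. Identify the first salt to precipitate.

Precipitation of each salt starts when its ion product equals its Ksp.
For PbF2: 2.7 × 10^-8 = (0.0084)^2 × [Pb^2+]  ⇒  [Pb^2+] = 3.8 x 10^-4 M.
For PbCl2: 2.9 x 10^-5 = (0.07)^2 × [Pb^2+]  ⇒  [Pb^2+] = 5.9 × 10^-3 M.
The salt with the lower threshold [Pb^2+] precipitates first: PbF2.

PbF2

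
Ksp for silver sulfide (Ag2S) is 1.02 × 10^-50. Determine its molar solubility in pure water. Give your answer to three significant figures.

s ≈ 1.37 × 10^-17 M

Ag2S(s) <=> 2 Ag^+(aq) + S^2-(aq)
Ksp = [Ag^+]^2[S^2-]
With molar solubility s: [Ag^+] = 2s, [S^2-] = s.
So Ksp = (2s)^2 × s = 4s^3
s = (1.02 × 10^-50 / 4)^(1/3) = 1.37 x 10^-17 M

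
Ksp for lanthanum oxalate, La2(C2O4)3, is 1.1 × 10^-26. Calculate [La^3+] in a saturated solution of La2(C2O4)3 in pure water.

[La^3+] ≈ 5.0 × 10^-6 M

La2(C2O4)3(s) ⇌ 2 La^3+ + 3 C2O4^2-
Ksp = [La^3+]^2[C2O4^2-]^3
With molar solubility s: [La^3+] = 2s, [C2O4^2-] = 3s.
Ksp = (2s)^2(3s)^3 = 108s^5
Solving, s = (1.1 × 10^-26/108)^(1/5) = 2.52 × 10^-6 M
[La^3+] = 2s = 5.0 × 10^-6 M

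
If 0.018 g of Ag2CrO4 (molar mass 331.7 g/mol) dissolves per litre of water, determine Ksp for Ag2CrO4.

Ksp ≈ 6.4 × 10^-13

Molar solubility s = (1.8 × 10^-2 g/L) / (331.7 g/mol) = 5.43 × 10^-5 M.
Ag2CrO4(s) ⇌ 2 Ag^+(aq) + CrO4^2-(aq)
If s mol/L of Ag2CrO4 dissolves, [Ag^+] = 2s and [CrO4^2-] = s.
Ksp = [Ag^+]^2[CrO4^2-]
So Ksp = (2s)^2 × s = 4s^3
Ksp = 4 × (5.43 × 10^-5)^3 = 6.4 × 10^-13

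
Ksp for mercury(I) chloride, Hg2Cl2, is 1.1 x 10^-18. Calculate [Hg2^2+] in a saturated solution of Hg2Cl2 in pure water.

Hg2Cl2(s) ⇌ Hg2^2+(aq) + 2 Cl^-(aq)
Ksp = [Hg2^2+][Cl^-]^2
With molar solubility s: [Hg2^2+] = s, [Cl^-] = 2s.
Ksp = s(2s)^2 = 4s^3
s = (1.1 x 10^-18 / 4)^(1/3) = 6.50 × 10^-7 M
[Hg2^2+] = s = 6.5 × 10^-7 M

[Hg2^2+] = 6.5e-7 M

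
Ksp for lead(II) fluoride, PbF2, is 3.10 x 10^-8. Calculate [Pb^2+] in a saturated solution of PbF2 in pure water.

[Pb^2+] ≈ 1.98e-3 M

PbF2(s) ⇌ Pb^2+ + 2 F^-
Ksp = [Pb^2+][F^-]^2
Let s = molar solubility. Then [Pb^2+] = s and [F^-] = 2s.
Substituting: Ksp = s(2s)^2 = 4s^3
s^3 = 3.10 x 10^-8 / 4, so s = 1.979 × 10^-3 M
[Pb^2+] = s = 1.98 × 10^-3 M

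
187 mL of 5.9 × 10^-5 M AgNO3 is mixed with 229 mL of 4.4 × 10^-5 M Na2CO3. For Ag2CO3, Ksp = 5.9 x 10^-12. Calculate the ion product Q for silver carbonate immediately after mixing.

Q = 1.7e-14

Total volume = 187 + 229 = 416 mL.
[Ag^+] = 5.9 x 10^-5 × (187/416) = 2.65 × 10^-5 M
[CO3^2-] = 4.4 × 10^-5 × (229/416) = 2.42 × 10^-5 M
Ag2CO3(s) ⇌ 2 Ag^+ + CO3^2-, so Q = [Ag^+]^2[CO3^2-]
Q = (2.65 × 10^-5)^2(2.42 × 10^-5) = 1.7 × 10^-14
Q < Ksp, so no precipitate of Ag2CO3 forms.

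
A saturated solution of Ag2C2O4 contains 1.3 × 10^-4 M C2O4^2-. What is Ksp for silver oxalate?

Ag2C2O4(s) ⇌ 2 Ag^+ + C2O4^2-
Stoichiometry gives [Ag^+] = (2/1)[C2O4^2-] = 2.60 x 10^-4 M.
Ksp = [Ag^+]^2[C2O4^2-]
Ksp = (2.60 × 10^-4)^2 × 1.3 x 10^-4 = 8.8 x 10^-12

Ksp = 8.8e-12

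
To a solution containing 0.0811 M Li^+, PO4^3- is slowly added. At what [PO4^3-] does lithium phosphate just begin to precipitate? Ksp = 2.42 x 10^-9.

[PO4^3-] = 4.54 x 10^-6 M

Li3PO4(s) ⇌ 3 Li^+ + PO4^3-
Ksp = [Li^+]^3[PO4^3-]
Precipitation begins when Q = Ksp. With [Li^+] = 0.0811 M:
2.42 x 10^-9 = (0.0811)^3 × [PO4^3-]
[PO4^3-] = (2.42 x 10^-9 / 5.334 x 10^-4) = 4.54 x 10^-6 M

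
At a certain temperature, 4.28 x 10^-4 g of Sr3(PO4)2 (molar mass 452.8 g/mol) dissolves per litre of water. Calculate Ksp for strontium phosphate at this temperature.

Molar solubility s = (4.28 × 10^-4 g/L) / (452.8 g/mol) = 9.452 x 10^-7 M.
Sr3(PO4)2(s) ⇌ 3 Sr^2+(aq) + 2 PO4^3-(aq)
If s mol/L of Sr3(PO4)2 dissolves, [Sr^2+] = 3s and [PO4^3-] = 2s.
Ksp = [Sr^2+]^3[PO4^3-]^2
So Ksp = (3s)^3 × (2s)^2 = 108s^5
With s = 9.452 × 10^-7: Ksp = 8.15 × 10^-29

Ksp ≈ 8.15e-29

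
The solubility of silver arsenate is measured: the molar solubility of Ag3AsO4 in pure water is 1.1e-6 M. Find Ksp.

Ksp = 4.0 x 10^-23

Ag3AsO4(s) ⇌ 3 Ag^+ + AsO4^3-
For each mole of Ag3AsO4 that dissolves: [Ag^+] = 3s, [AsO4^3-] = s.
Ksp = [Ag^+]^3[AsO4^3-]
Substituting: Ksp = (3s)^3s = 27s^4
With s = 1.1 × 10^-6: Ksp = 4.0 x 10^-23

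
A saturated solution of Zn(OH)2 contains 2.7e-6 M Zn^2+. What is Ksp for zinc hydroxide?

Zn(OH)2(s) ⇌ Zn^2+ + 2 OH^-
Stoichiometry gives [OH^-] = (2/1)[Zn^2+] = 5.40 x 10^-6 M.
Ksp = [Zn^2+][OH^-]^2
Ksp = 2.7 x 10^-6 × (5.40 x 10^-6)^2 = 7.9 × 10^-17

Ksp ≈ 7.9e-17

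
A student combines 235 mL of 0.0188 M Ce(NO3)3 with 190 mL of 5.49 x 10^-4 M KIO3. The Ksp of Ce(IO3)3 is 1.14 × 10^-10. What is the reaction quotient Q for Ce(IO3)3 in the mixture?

Total volume = 235 + 190 = 425 mL.
[Ce^3+] = 1.88 × 10^-2 × (235/425) = 1.040 × 10^-2 M
[IO3^-] = 5.49 × 10^-4 × (190/425) = 2.454 × 10^-4 M
Ce(IO3)3(s) ⇌ Ce^3+ + 3 IO3^-, so Q = [Ce^3+][IO3^-]^3
Q = (1.040 × 10^-2)(2.454 × 10^-4)^3 = 1.54 × 10^-13
Q < Ksp, so no precipitate of Ce(IO3)3 forms.

1.54 x 10^-13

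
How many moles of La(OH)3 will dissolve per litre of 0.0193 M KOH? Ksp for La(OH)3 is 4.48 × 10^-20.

La(OH)3(s) <=> La^3+ + 3 OH^-
Ksp = [La^3+][OH^-]^3
If s mol/L dissolves here, [La^3+] = s, [OH^-] = 0.0193 + 3s ≈ 0.0193 (common-ion effect: OH^- is already 0.0193 M).
Ksp ≈ s × (0.0193)^3
s = 6.23 x 10^-15 M
Check: 3s = 1.9 x 10^-14 ≪ 0.0193, so the approximation is valid.

6.23 × 10^-15 M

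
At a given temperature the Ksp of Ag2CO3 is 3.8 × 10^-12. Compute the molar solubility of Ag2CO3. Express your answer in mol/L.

Ag2CO3(s) <=> 2 Ag^+(aq) + CO3^2-(aq)
Ksp = [Ag^+]^2[CO3^2-]
For each mole of Ag2CO3 that dissolves: [Ag^+] = 2s, [CO3^2-] = s.
Substituting: Ksp = (2s)^2s = 4s^3
s = (3.8 × 10^-12 / 4)^(1/3) = 9.8 × 10^-5 M

s = 9.8 x 10^-5 M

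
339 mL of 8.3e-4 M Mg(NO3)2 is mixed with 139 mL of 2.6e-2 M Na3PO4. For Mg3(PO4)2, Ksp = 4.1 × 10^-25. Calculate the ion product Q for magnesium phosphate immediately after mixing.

1.2 x 10^-14

Total volume = 339 + 139 = 478 mL.
[Mg^2+] = 8.3 × 10^-4 × (339/478) = 5.89 × 10^-4 M
[PO4^3-] = 2.6 × 10^-2 × (139/478) = 7.56 × 10^-3 M
Mg3(PO4)2(s) <=> 3 Mg^2+(aq) + 2 PO4^3-(aq), so Q = [Mg^2+]^3[PO4^3-]^2
Q = (5.89 x 10^-4)^3(7.56 x 10^-3)^2 = 1.2 × 10^-14
Q > Ksp, so Mg3(PO4)2 will precipitate.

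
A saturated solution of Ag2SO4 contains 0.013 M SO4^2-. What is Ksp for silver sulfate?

Ag2SO4(s) <=> 2 Ag^+ + SO4^2-
Stoichiometry gives [Ag^+] = (2/1)[SO4^2-] = 2.60 × 10^-2 M.
Ksp = [Ag^+]^2[SO4^2-]
Ksp = (2.60 x 10^-2)^2 × 1.3 × 10^-2 = 8.8 × 10^-6

Ksp = 8.8 × 10^-6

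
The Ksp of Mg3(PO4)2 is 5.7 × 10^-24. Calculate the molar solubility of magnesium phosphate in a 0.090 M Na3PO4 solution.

Mg3(PO4)2(s) <=> 3 Mg^2+(aq) + 2 PO4^3-(aq)
Ksp = [Mg^2+]^3[PO4^3-]^2
If s mol/L dissolves here, [Mg^2+] = 3s, [PO4^3-] = 0.090 + 2s ≈ 0.090 (common-ion effect: PO4^3- is already 0.090 M).
Ksp ≈ (3s)^3 × (0.090)^2
s = 3.0 × 10^-8 M
Check: 2s = 5.9 × 10^-8 ≪ 0.090, so the approximation is valid.

s ≈ 3.0 x 10^-8 M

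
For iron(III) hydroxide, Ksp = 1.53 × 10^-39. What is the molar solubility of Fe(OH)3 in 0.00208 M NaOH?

s = 1.70e-31 M

Fe(OH)3(s) ⇌ Fe^3+ + 3 OH^-
Ksp = [Fe^3+][OH^-]^3
Let s be the molar solubility in this solution. [Fe^3+] = s, [OH^-] = 0.00208 + 3s ≈ 0.00208 (common-ion effect: OH^- is already 0.00208 M).
Ksp ≈ s × (0.00208)^3
s = 1.70 × 10^-31 M
Check: 3s = 5.1 × 10^-31 ≪ 0.00208, so the approximation is valid.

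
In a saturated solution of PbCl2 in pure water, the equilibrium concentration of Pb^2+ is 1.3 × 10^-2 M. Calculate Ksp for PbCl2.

Ksp ≈ 8.8e-6

PbCl2(s) ⇌ Pb^2+ + 2 Cl^-
Stoichiometry gives [Cl^-] = (2/1)[Pb^2+] = 2.60 × 10^-2 M.
Ksp = [Pb^2+][Cl^-]^2
Ksp = 1.3 x 10^-2 × (2.60 × 10^-2)^2 = 8.8 x 10^-6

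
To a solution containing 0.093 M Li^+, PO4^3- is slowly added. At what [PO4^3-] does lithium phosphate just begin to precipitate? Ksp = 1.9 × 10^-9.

Li3PO4(s) ⇌ 3 Li^+(aq) + PO4^3-(aq)
Ksp = [Li^+]^3[PO4^3-]
Precipitation begins when Q = Ksp. With [Li^+] = 0.093 M:
1.9 × 10^-9 = (0.093)^3 × [PO4^3-]
[PO4^3-] = (1.9 × 10^-9 / 8.04 × 10^-4) = 2.4 × 10^-6 M

[PO4^3-] = 2.4 x 10^-6 M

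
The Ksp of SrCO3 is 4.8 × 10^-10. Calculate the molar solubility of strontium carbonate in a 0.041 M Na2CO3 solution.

s = 1.2 × 10^-8 M

SrCO3(s) ⇌ Sr^2+(aq) + CO3^2-(aq)
Ksp = [Sr^2+][CO3^2-]
If s mol/L dissolves here, [Sr^2+] = s, [CO3^2-] = 0.041 + s ≈ 0.041 (Ksp is small, so little additional dissolves).
Ksp ≈ s × 0.041
s = 1.2 x 10^-8 M
Check: s = 1.2 × 10^-8 ≪ 0.041, so the approximation is valid.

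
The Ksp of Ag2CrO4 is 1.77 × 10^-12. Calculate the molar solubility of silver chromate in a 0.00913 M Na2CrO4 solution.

Ag2CrO4(s) ⇌ 2 Ag^+ + CrO4^2-
Ksp = [Ag^+]^2[CrO4^2-]
Let s be the molar solubility in this solution. [Ag^+] = 2s, [CrO4^2-] = 0.00913 + s ≈ 0.00913 (since CrO4^2- from Na2CrO4 dominates).
Ksp ≈ (2s)^2 × 0.00913
s = 6.96 × 10^-6 M
Check: s = 7.0 × 10^-6 ≪ 0.00913, so the approximation is valid.

s = 6.96 × 10^-6 M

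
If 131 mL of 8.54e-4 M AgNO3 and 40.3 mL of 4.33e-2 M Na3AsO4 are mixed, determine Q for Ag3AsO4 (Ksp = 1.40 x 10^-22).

Total volume = 131 + 40.3 = 171.3 mL.
[Ag^+] = 8.54 × 10^-4 × (131/171.3) = 6.531 x 10^-4 M
[AsO4^3-] = 4.33 × 10^-2 × (40.3/171.3) = 1.019 × 10^-2 M
Ag3AsO4(s) <=> 3 Ag^+(aq) + AsO4^3-(aq), so Q = [Ag^+]^3[AsO4^3-]
Q = (6.531 x 10^-4)^3(1.019 × 10^-2) = 2.84 x 10^-12
Q > Ksp, so Ag3AsO4 will precipitate.

Q = 2.84e-12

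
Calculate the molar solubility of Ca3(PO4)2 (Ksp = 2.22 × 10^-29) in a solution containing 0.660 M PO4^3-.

Ca3(PO4)2(s) ⇌ 3 Ca^2+ + 2 PO4^3-
Ksp = [Ca^2+]^3[PO4^3-]^2
Let s be the molar solubility in this solution. [Ca^2+] = 3s, [PO4^3-] = 0.660 + 2s ≈ 0.660 (Ksp is small, so little additional dissolves).
Ksp ≈ (3s)^3 × (0.660)^2
s = 1.24 x 10^-10 M
Check: 2s = 2.5 × 10^-10 ≪ 0.660, so the approximation is valid.

s = 1.24 × 10^-10 M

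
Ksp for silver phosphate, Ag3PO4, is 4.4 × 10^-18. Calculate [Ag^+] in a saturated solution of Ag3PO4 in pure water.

6.0 × 10^-5 M

Ag3PO4(s) <=> 3 Ag^+(aq) + PO4^3-(aq)
Ksp = [Ag^+]^3[PO4^3-]
Let s = molar solubility. Then [Ag^+] = 3s and [PO4^3-] = s.
Substituting: Ksp = (3s)^3s = 27s^4
s^4 = 4.4 × 10^-18 / 27, so s = 2.01 x 10^-5 M
[Ag^+] = 3s = 6.0 × 10^-5 M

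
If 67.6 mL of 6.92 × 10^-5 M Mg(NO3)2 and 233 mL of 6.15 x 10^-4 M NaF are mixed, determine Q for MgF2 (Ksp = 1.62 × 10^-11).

Total volume = 67.6 + 233 = 300.6 mL.
[Mg^2+] = 6.92 × 10^-5 × (67.6/300.6) = 1.556 x 10^-5 M
[F^-] = 6.15 x 10^-4 × (233/300.6) = 4.767 x 10^-4 M
MgF2(s) <=> Mg^2+(aq) + 2 F^-(aq), so Q = [Mg^2+][F^-]^2
Q = (1.556 x 10^-5)(4.767 x 10^-4)^2 = 3.54 × 10^-12
Q < Ksp, so no precipitate of MgF2 forms.

Q ≈ 3.54 x 10^-12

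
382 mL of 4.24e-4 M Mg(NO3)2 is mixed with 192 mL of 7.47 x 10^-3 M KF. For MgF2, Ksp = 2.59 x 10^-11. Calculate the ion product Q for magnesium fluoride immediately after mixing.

Total volume = 382 + 192 = 574 mL.
[Mg^2+] = 4.24 × 10^-4 × (382/574) = 2.822 × 10^-4 M
[F^-] = 7.47 × 10^-3 × (192/574) = 2.499 × 10^-3 M
MgF2(s) ⇌ Mg^2+(aq) + 2 F^-(aq), so Q = [Mg^2+][F^-]^2
Q = (2.822 × 10^-4)(2.499 × 10^-3)^2 = 1.76 x 10^-9
Q > Ksp, so MgF2 will precipitate.

Q ≈ 1.76 x 10^-9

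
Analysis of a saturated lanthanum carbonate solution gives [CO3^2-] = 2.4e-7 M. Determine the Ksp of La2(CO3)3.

3.5 × 10^-34

La2(CO3)3(s) <=> 2 La^3+ + 3 CO3^2-
Stoichiometry gives [La^3+] = (2/3)[CO3^2-] = 1.60 x 10^-7 M.
Ksp = [La^3+]^2[CO3^2-]^3
Ksp = (1.60 × 10^-7)^2 × (2.4 x 10^-7)^3 = 3.5 x 10^-34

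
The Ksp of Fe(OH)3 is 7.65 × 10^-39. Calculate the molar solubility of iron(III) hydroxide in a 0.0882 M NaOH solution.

Fe(OH)3(s) ⇌ Fe^3+ + 3 OH^-
Ksp = [Fe^3+][OH^-]^3
If s mol/L dissolves here, [Fe^3+] = s, [OH^-] = 0.0882 + 3s ≈ 0.0882 (Ksp is small, so little additional dissolves).
Ksp ≈ s × (0.0882)^3
s = 1.11 × 10^-35 M
Check: 3s = 3.3 x 10^-35 ≪ 0.0882, so the approximation is valid.

s = 1.11 × 10^-35 M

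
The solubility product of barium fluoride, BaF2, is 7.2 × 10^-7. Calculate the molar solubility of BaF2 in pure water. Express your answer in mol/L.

BaF2(s) ⇌ Ba^2+ + 2 F^-
Ksp = [Ba^2+][F^-]^2
With molar solubility s: [Ba^2+] = s, [F^-] = 2s.
Ksp = s(2s)^2 = 4s^3
Solving, s = (7.2 × 10^-7/4)^(1/3) = 5.6 × 10^-3 M

s ≈ 5.6e-3 M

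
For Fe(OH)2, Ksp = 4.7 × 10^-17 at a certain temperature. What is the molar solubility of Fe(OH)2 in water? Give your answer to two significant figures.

Fe(OH)2(s) ⇌ Fe^2+(aq) + 2 OH^-(aq)
Ksp = [Fe^2+][OH^-]^2
With molar solubility s: [Fe^2+] = s, [OH^-] = 2s.
Ksp = s(2s)^2 = 4s^3
s = (4.7 × 10^-17 / 4)^(1/3) = 2.3 x 10^-6 M

s ≈ 2.3e-6 M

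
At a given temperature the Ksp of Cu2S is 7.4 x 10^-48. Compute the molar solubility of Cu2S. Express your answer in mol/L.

Cu2S(s) ⇌ 2 Cu^+ + S^2-
Ksp = [Cu^+]^2[S^2-]
For each mole of Cu2S that dissolves: [Cu^+] = 2s, [S^2-] = s.
So Ksp = (2s)^2 × s = 4s^3
Solving, s = (7.4 x 10^-48/4)^(1/3) = 1.2 × 10^-16 M

s = 1.2 x 10^-16 M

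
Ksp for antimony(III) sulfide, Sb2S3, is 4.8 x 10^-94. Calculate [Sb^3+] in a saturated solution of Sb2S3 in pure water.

Sb2S3(s) ⇌ 2 Sb^3+(aq) + 3 S^2-(aq)
Ksp = [Sb^3+]^2[S^2-]^3
If s mol/L of Sb2S3 dissolves, [Sb^3+] = 2s and [S^2-] = 3s.
Substituting: Ksp = (2s)^2(3s)^3 = 108s^5
s = (4.8 x 10^-94 / 108)^(1/5) = 8.50 × 10^-20 M
[Sb^3+] = 2s = 1.7 × 10^-19 M

1.7 × 10^-19 M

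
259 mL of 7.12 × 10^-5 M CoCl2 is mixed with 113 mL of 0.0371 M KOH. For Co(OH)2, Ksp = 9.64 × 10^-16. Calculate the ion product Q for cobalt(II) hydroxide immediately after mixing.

Total volume = 259 + 113 = 372 mL.
[Co^2+] = 7.12 × 10^-5 × (259/372) = 4.957 × 10^-5 M
[OH^-] = 3.71 × 10^-2 × (113/372) = 1.127 × 10^-2 M
Co(OH)2(s) ⇌ Co^2+(aq) + 2 OH^-(aq), so Q = [Co^2+][OH^-]^2
Q = (4.957 × 10^-5)(1.127 × 10^-2)^2 = 6.30 × 10^-9
Q > Ksp, so Co(OH)2 will precipitate.

6.30 × 10^-9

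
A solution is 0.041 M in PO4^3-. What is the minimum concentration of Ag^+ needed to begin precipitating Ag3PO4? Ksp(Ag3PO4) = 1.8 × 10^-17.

[Ag^+] = 7.6 × 10^-6 M

Ag3PO4(s) <=> 3 Ag^+(aq) + PO4^3-(aq)
Ksp = [Ag^+]^3[PO4^3-]
Precipitation begins when Q = Ksp. With [PO4^3-] = 0.041 M:
1.8 × 10^-17 = (0.041) × [Ag^+]^3
[Ag^+] = (1.8 × 10^-17 / 4.1 × 10^-2)^(1/3) = 7.6 x 10^-6 M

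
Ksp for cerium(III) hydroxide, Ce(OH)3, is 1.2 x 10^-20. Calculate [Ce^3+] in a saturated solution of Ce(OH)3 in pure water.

4.6e-6 M

Ce(OH)3(s) ⇌ Ce^3+ + 3 OH^-
Ksp = [Ce^3+][OH^-]^3
For each mole of Ce(OH)3 that dissolves: [Ce^3+] = s, [OH^-] = 3s.
Substituting: Ksp = s(3s)^3 = 27s^4
s = (1.2 x 10^-20 / 27)^(1/4) = 4.59 × 10^-6 M
[Ce^3+] = s = 4.6 × 10^-6 M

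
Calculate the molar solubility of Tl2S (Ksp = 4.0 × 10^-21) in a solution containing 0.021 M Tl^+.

s = 9.1 × 10^-18 M

Tl2S(s) ⇌ 2 Tl^+ + S^2-
Ksp = [Tl^+]^2[S^2-]
If s mol/L dissolves here, [Tl^+] = 0.021 + 2s ≈ 0.021, [S^2-] = s (Ksp is small, so little additional dissolves).
Ksp ≈ (0.021)^2 × s
s = 9.1 × 10^-18 M
Check: 2s = 1.8 × 10^-17 ≪ 0.021, so the approximation is valid.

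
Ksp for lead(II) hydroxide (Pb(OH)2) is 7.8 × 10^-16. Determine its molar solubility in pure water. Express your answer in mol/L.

s ≈ 5.8 × 10^-6 M

Pb(OH)2(s) ⇌ Pb^2+ + 2 OH^-
Ksp = [Pb^2+][OH^-]^2
Let s = molar solubility. Then [Pb^2+] = s and [OH^-] = 2s.
Substituting: Ksp = s(2s)^2 = 4s^3
s = (7.8 × 10^-16 / 4)^(1/3) = 5.8 × 10^-6 M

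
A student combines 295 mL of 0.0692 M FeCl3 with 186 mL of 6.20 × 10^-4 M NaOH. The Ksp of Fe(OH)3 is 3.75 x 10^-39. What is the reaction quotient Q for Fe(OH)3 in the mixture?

Q = 5.85e-13

Total volume = 295 + 186 = 481 mL.
[Fe^3+] = 6.92 × 10^-2 × (295/481) = 4.244 × 10^-2 M
[OH^-] = 6.20 x 10^-4 × (186/481) = 2.398 × 10^-4 M
Fe(OH)3(s) <=> Fe^3+(aq) + 3 OH^-(aq), so Q = [Fe^3+][OH^-]^3
Q = (4.244 × 10^-2)(2.398 x 10^-4)^3 = 5.85 x 10^-13
Q > Ksp, so Fe(OH)3 will precipitate.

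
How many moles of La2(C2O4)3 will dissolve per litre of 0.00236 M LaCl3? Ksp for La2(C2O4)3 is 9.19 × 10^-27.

La2(C2O4)3(s) <=> 2 La^3+ + 3 C2O4^2-
Ksp = [La^3+]^2[C2O4^2-]^3
If s mol/L dissolves here, [La^3+] = 0.00236 + 2s ≈ 0.00236, [C2O4^2-] = 3s (Ksp is small, so little additional dissolves).
Ksp ≈ (0.00236)^2 × (3s)^3
s = 3.94 × 10^-8 M
Check: 2s = 7.9 × 10^-8 ≪ 0.00236, so the approximation is valid.

3.94e-8 M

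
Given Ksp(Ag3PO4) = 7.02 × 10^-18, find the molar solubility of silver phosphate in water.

Ag3PO4(s) ⇌ 3 Ag^+(aq) + PO4^3-(aq)
Ksp = [Ag^+]^3[PO4^3-]
Let s = molar solubility. Then [Ag^+] = 3s and [PO4^3-] = s.
Ksp = (3s)^3s = 27s^4
s = (7.02 × 10^-18 / 27)^(1/4) = 2.26 × 10^-5 M

s = 2.26 × 10^-5 M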